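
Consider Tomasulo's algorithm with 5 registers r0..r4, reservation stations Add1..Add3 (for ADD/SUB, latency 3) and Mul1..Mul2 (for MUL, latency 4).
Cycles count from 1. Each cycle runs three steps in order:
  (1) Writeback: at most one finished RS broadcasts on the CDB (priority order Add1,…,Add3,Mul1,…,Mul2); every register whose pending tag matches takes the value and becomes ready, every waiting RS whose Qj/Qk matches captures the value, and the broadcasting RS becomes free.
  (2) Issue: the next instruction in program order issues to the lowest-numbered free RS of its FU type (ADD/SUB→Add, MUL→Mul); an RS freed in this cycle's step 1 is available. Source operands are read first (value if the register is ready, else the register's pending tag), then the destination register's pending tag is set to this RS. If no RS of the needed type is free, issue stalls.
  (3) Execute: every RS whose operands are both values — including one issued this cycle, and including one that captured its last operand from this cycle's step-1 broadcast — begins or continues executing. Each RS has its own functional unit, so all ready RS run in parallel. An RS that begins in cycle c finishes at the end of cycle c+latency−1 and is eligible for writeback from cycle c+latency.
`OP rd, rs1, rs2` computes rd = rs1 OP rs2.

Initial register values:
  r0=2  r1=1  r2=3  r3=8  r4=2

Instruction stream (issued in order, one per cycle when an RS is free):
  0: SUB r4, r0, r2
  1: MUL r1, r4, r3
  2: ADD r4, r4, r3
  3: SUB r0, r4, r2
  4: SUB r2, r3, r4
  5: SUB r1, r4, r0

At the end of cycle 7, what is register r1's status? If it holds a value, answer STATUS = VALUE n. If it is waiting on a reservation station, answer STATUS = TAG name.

cycle 1: issue SUB r4<-Add1 // r0:2,r1:1,r2:3,r3:8,r4:Add1
cycle 2: issue MUL r1<-Mul1 // r0:2,r1:Mul1,r2:3,r3:8,r4:Add1
cycle 3: issue ADD r4<-Add2 // r0:2,r1:Mul1,r2:3,r3:8,r4:Add2
cycle 4: CDB Add1=-1; issue SUB r0<-Add1 // r0:Add1,r1:Mul1,r2:3,r3:8,r4:Add2
cycle 5: issue SUB r2<-Add3 // r0:Add1,r1:Mul1,r2:Add3,r3:8,r4:Add2
cycle 6: stall // r0:Add1,r1:Mul1,r2:Add3,r3:8,r4:Add2
cycle 7: CDB Add2=7; issue SUB r1<-Add2 // r0:Add1,r1:Add2,r2:Add3,r3:8,r4:7

STATUS = TAG Add2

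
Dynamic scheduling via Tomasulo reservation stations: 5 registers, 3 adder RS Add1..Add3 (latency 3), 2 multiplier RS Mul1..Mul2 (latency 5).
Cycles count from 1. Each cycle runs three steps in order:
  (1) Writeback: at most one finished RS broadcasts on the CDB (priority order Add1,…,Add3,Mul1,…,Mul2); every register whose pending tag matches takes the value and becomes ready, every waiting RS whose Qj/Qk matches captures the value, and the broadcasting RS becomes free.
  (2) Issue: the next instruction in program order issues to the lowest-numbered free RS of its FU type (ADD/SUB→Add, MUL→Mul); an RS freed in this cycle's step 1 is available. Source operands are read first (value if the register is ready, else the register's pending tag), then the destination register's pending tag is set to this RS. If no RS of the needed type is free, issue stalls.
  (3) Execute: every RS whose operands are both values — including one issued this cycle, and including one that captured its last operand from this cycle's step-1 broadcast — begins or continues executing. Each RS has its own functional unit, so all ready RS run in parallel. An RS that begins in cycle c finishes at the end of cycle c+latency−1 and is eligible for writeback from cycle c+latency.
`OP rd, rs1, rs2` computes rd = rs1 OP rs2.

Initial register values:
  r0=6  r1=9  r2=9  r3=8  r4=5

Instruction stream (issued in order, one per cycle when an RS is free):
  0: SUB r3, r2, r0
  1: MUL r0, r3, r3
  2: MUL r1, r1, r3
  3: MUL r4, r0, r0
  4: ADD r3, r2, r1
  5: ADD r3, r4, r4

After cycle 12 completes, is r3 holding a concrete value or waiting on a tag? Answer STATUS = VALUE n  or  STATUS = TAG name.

cycle 1: issue SUB r3<-Add1 // r0:6,r1:9,r2:9,r3:Add1,r4:5
cycle 2: issue MUL r0<-Mul1 // r0:Mul1,r1:9,r2:9,r3:Add1,r4:5
cycle 3: issue MUL r1<-Mul2 // r0:Mul1,r1:Mul2,r2:9,r3:Add1,r4:5
cycle 4: CDB Add1=3; stall // r0:Mul1,r1:Mul2,r2:9,r3:3,r4:5
cycle 5: stall // r0:Mul1,r1:Mul2,r2:9,r3:3,r4:5
cycle 6: stall // r0:Mul1,r1:Mul2,r2:9,r3:3,r4:5
cycle 7: stall // r0:Mul1,r1:Mul2,r2:9,r3:3,r4:5
cycle 8: stall // r0:Mul1,r1:Mul2,r2:9,r3:3,r4:5
cycle 9: CDB Mul1=9; issue MUL r4<-Mul1 // r0:9,r1:Mul2,r2:9,r3:3,r4:Mul1
cycle 10: CDB Mul2=27; issue ADD r3<-Add1 // r0:9,r1:27,r2:9,r3:Add1,r4:Mul1
cycle 11: issue ADD r3<-Add2 // r0:9,r1:27,r2:9,r3:Add2,r4:Mul1
cycle 12: - // r0:9,r1:27,r2:9,r3:Add2,r4:Mul1

STATUS = TAG Add2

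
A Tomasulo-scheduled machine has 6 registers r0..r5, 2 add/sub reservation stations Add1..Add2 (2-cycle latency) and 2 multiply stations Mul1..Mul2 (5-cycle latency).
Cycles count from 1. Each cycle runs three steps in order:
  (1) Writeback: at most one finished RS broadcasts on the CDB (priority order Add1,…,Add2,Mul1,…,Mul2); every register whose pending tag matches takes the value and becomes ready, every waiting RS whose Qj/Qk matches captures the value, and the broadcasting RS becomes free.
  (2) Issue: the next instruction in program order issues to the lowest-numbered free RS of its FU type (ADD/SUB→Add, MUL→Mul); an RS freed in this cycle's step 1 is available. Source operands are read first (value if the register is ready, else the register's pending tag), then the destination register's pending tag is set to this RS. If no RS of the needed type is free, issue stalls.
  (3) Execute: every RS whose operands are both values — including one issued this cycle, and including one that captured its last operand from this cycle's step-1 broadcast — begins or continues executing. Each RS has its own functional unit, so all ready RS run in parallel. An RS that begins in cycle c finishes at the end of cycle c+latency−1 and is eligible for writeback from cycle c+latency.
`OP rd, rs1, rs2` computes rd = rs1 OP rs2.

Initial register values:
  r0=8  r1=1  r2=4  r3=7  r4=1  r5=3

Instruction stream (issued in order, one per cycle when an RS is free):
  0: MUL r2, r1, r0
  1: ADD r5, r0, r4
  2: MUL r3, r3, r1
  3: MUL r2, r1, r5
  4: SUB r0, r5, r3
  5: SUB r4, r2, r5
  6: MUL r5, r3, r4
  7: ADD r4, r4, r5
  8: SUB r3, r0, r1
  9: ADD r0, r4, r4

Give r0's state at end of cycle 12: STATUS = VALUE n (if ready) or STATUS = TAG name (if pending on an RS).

  c1: issue MUL r2<-Mul1  regs: r0:8,r1:1,r2:Mul1,r3:7,r4:1,r5:3
  c2: issue ADD r5<-Add1  regs: r0:8,r1:1,r2:Mul1,r3:7,r4:1,r5:Add1
  c3: issue MUL r3<-Mul2  regs: r0:8,r1:1,r2:Mul1,r3:Mul2,r4:1,r5:Add1
  c4: CDB Add1=9; stall  regs: r0:8,r1:1,r2:Mul1,r3:Mul2,r4:1,r5:9
  c5: stall  regs: r0:8,r1:1,r2:Mul1,r3:Mul2,r4:1,r5:9
  c6: CDB Mul1=8; issue MUL r2<-Mul1  regs: r0:8,r1:1,r2:Mul1,r3:Mul2,r4:1,r5:9
  c7: issue SUB r0<-Add1  regs: r0:Add1,r1:1,r2:Mul1,r3:Mul2,r4:1,r5:9
  c8: CDB Mul2=7; issue SUB r4<-Add2  regs: r0:Add1,r1:1,r2:Mul1,r3:7,r4:Add2,r5:9
  c9: issue MUL r5<-Mul2  regs: r0:Add1,r1:1,r2:Mul1,r3:7,r4:Add2,r5:Mul2
  c10: CDB Add1=2; issue ADD r4<-Add1  regs: r0:2,r1:1,r2:Mul1,r3:7,r4:Add1,r5:Mul2
  c11: CDB Mul1=9; stall  regs: r0:2,r1:1,r2:9,r3:7,r4:Add1,r5:Mul2
  c12: stall  regs: r0:2,r1:1,r2:9,r3:7,r4:Add1,r5:Mul2

STATUS = VALUE 2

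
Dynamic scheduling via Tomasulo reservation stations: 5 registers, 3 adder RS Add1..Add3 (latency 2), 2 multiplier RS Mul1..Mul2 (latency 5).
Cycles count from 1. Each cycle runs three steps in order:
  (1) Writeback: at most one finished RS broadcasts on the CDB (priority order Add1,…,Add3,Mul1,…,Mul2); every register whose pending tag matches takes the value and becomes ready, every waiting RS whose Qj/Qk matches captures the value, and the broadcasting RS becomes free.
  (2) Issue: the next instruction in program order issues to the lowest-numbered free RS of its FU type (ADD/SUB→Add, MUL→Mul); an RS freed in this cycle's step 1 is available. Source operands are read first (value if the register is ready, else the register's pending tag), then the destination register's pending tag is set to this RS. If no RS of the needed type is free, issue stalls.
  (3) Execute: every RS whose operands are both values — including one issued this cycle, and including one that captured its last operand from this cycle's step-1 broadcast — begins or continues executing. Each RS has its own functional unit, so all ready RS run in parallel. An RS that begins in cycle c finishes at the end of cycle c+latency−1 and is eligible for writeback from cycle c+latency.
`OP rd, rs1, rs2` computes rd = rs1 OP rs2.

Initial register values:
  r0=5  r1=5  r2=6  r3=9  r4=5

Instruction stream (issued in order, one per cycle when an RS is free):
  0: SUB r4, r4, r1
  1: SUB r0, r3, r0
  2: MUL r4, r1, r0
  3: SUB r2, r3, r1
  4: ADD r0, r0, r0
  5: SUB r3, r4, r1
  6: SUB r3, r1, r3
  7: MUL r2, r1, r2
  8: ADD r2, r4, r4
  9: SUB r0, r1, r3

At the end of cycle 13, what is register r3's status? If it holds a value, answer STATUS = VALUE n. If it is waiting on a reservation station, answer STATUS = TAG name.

cycle 1: issue SUB r4<-Add1 // r0:5,r1:5,r2:6,r3:9,r4:Add1
cycle 2: issue SUB r0<-Add2 // r0:Add2,r1:5,r2:6,r3:9,r4:Add1
cycle 3: CDB Add1=0; issue MUL r4<-Mul1 // r0:Add2,r1:5,r2:6,r3:9,r4:Mul1
cycle 4: CDB Add2=4; issue SUB r2<-Add1 // r0:4,r1:5,r2:Add1,r3:9,r4:Mul1
cycle 5: issue ADD r0<-Add2 // r0:Add2,r1:5,r2:Add1,r3:9,r4:Mul1
cycle 6: CDB Add1=4; issue SUB r3<-Add1 // r0:Add2,r1:5,r2:4,r3:Add1,r4:Mul1
cycle 7: CDB Add2=8; issue SUB r3<-Add2 // r0:8,r1:5,r2:4,r3:Add2,r4:Mul1
cycle 8: issue MUL r2<-Mul2 // r0:8,r1:5,r2:Mul2,r3:Add2,r4:Mul1
cycle 9: CDB Mul1=20; issue ADD r2<-Add3 // r0:8,r1:5,r2:Add3,r3:Add2,r4:20
cycle 10: stall // r0:8,r1:5,r2:Add3,r3:Add2,r4:20
cycle 11: CDB Add1=15; issue SUB r0<-Add1 // r0:Add1,r1:5,r2:Add3,r3:Add2,r4:20
cycle 12: CDB Add3=40 // r0:Add1,r1:5,r2:40,r3:Add2,r4:20
cycle 13: CDB Add2=-10 // r0:Add1,r1:5,r2:40,r3:-10,r4:20

STATUS = VALUE -10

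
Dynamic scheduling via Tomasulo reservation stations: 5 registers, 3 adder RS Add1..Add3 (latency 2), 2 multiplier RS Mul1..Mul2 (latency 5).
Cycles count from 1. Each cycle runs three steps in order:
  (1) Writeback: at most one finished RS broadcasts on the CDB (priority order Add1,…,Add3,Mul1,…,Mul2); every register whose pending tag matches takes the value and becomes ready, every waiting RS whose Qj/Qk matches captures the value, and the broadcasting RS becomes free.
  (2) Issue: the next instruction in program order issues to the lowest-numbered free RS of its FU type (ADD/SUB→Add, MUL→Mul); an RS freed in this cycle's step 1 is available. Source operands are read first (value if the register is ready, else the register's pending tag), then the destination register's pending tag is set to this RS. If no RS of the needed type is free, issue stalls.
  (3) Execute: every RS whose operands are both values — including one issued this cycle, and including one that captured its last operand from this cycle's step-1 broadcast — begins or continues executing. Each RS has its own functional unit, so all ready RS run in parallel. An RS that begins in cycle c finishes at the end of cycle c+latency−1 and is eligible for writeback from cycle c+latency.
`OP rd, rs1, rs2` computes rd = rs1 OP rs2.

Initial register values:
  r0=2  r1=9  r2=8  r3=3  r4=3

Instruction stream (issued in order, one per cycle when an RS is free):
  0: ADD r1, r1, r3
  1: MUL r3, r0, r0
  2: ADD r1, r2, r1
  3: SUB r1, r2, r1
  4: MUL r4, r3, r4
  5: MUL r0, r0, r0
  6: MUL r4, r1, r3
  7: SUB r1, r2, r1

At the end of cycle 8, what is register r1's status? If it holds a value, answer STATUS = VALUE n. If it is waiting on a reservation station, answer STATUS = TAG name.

STATUS = VALUE -12

cycle 1: issue ADD r1<-Add1 // r0:2,r1:Add1,r2:8,r3:3,r4:3
cycle 2: issue MUL r3<-Mul1 // r0:2,r1:Add1,r2:8,r3:Mul1,r4:3
cycle 3: CDB Add1=12; issue ADD r1<-Add1 // r0:2,r1:Add1,r2:8,r3:Mul1,r4:3
cycle 4: issue SUB r1<-Add2 // r0:2,r1:Add2,r2:8,r3:Mul1,r4:3
cycle 5: CDB Add1=20; issue MUL r4<-Mul2 // r0:2,r1:Add2,r2:8,r3:Mul1,r4:Mul2
cycle 6: stall // r0:2,r1:Add2,r2:8,r3:Mul1,r4:Mul2
cycle 7: CDB Add2=-12; stall // r0:2,r1:-12,r2:8,r3:Mul1,r4:Mul2
cycle 8: CDB Mul1=4; issue MUL r0<-Mul1 // r0:Mul1,r1:-12,r2:8,r3:4,r4:Mul2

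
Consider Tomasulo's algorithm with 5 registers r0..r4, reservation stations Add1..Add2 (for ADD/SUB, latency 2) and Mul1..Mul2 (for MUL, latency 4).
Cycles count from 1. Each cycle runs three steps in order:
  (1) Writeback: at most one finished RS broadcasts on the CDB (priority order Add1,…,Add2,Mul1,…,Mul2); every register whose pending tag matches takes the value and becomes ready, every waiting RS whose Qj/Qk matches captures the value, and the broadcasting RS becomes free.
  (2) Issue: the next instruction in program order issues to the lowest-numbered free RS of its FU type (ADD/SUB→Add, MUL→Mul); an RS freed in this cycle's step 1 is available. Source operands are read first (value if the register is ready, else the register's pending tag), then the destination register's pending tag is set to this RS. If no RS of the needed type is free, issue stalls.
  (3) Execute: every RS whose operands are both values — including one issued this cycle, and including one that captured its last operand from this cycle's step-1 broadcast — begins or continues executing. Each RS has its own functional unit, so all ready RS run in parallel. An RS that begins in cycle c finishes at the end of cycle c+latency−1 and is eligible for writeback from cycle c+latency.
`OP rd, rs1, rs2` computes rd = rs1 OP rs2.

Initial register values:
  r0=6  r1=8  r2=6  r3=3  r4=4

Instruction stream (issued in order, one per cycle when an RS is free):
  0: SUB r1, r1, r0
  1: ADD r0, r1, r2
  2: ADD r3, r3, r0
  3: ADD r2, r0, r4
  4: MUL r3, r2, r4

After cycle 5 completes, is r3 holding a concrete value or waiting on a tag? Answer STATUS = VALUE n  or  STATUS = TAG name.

cycle 1: issue SUB r1<-Add1 // r0:6,r1:Add1,r2:6,r3:3,r4:4
cycle 2: issue ADD r0<-Add2 // r0:Add2,r1:Add1,r2:6,r3:3,r4:4
cycle 3: CDB Add1=2; issue ADD r3<-Add1 // r0:Add2,r1:2,r2:6,r3:Add1,r4:4
cycle 4: stall // r0:Add2,r1:2,r2:6,r3:Add1,r4:4
cycle 5: CDB Add2=8; issue ADD r2<-Add2 // r0:8,r1:2,r2:Add2,r3:Add1,r4:4

STATUS = TAG Add1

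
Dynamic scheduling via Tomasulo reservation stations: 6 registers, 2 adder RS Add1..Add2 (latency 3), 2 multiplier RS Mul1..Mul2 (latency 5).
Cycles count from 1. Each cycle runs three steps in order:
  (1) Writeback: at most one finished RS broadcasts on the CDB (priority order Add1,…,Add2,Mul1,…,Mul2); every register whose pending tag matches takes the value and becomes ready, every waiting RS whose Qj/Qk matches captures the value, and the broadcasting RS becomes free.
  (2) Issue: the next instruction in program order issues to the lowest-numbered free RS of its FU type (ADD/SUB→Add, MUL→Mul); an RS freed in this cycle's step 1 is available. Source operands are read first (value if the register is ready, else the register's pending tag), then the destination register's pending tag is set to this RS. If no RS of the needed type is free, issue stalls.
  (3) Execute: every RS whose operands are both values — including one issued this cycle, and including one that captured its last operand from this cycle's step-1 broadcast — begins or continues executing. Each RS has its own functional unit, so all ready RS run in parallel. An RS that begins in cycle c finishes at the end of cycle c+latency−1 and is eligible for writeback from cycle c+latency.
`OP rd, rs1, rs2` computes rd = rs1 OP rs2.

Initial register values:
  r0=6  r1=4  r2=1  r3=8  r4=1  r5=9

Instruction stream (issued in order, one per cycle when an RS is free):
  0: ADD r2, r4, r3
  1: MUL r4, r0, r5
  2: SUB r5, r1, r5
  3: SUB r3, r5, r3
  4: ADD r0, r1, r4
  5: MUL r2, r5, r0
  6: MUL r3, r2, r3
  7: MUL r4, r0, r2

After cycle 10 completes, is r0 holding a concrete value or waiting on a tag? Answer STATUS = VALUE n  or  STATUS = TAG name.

c1: issue ADD r2<-Add1 | r0:6,r1:4,r2:Add1,r3:8,r4:1,r5:9
c2: issue MUL r4<-Mul1 | r0:6,r1:4,r2:Add1,r3:8,r4:Mul1,r5:9
c3: issue SUB r5<-Add2 | r0:6,r1:4,r2:Add1,r3:8,r4:Mul1,r5:Add2
c4: CDB Add1=9; issue SUB r3<-Add1 | r0:6,r1:4,r2:9,r3:Add1,r4:Mul1,r5:Add2
c5: stall | r0:6,r1:4,r2:9,r3:Add1,r4:Mul1,r5:Add2
c6: CDB Add2=-5; issue ADD r0<-Add2 | r0:Add2,r1:4,r2:9,r3:Add1,r4:Mul1,r5:-5
c7: CDB Mul1=54; issue MUL r2<-Mul1 | r0:Add2,r1:4,r2:Mul1,r3:Add1,r4:54,r5:-5
c8: issue MUL r3<-Mul2 | r0:Add2,r1:4,r2:Mul1,r3:Mul2,r4:54,r5:-5
c9: CDB Add1=-13; stall | r0:Add2,r1:4,r2:Mul1,r3:Mul2,r4:54,r5:-5
c10: CDB Add2=58; stall | r0:58,r1:4,r2:Mul1,r3:Mul2,r4:54,r5:-5

STATUS = VALUE 58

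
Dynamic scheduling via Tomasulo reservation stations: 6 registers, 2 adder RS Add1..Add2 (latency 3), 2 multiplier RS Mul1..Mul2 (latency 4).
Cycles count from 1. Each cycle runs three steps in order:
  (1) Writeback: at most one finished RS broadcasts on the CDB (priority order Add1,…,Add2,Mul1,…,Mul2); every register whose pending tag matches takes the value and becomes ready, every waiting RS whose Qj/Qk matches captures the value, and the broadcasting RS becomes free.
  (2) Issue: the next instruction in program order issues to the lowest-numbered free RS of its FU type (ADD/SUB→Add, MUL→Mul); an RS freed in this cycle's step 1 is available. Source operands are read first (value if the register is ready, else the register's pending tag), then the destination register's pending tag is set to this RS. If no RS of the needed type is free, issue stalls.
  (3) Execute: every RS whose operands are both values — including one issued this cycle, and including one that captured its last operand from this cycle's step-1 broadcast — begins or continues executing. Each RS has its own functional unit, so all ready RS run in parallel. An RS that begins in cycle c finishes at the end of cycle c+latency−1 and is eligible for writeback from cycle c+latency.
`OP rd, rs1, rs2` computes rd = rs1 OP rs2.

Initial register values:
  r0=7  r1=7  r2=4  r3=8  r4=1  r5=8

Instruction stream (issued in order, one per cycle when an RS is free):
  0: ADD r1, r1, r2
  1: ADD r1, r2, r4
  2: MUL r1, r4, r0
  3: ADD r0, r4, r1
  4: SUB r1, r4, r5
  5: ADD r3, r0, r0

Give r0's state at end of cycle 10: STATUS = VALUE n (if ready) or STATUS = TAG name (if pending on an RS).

STATUS = VALUE 8

  c1: issue ADD r1<-Add1  regs: r0:7,r1:Add1,r2:4,r3:8,r4:1,r5:8
  c2: issue ADD r1<-Add2  regs: r0:7,r1:Add2,r2:4,r3:8,r4:1,r5:8
  c3: issue MUL r1<-Mul1  regs: r0:7,r1:Mul1,r2:4,r3:8,r4:1,r5:8
  c4: CDB Add1=11; issue ADD r0<-Add1  regs: r0:Add1,r1:Mul1,r2:4,r3:8,r4:1,r5:8
  c5: CDB Add2=5; issue SUB r1<-Add2  regs: r0:Add1,r1:Add2,r2:4,r3:8,r4:1,r5:8
  c6: stall  regs: r0:Add1,r1:Add2,r2:4,r3:8,r4:1,r5:8
  c7: CDB Mul1=7; stall  regs: r0:Add1,r1:Add2,r2:4,r3:8,r4:1,r5:8
  c8: CDB Add2=-7; issue ADD r3<-Add2  regs: r0:Add1,r1:-7,r2:4,r3:Add2,r4:1,r5:8
  c9: -  regs: r0:Add1,r1:-7,r2:4,r3:Add2,r4:1,r5:8
  c10: CDB Add1=8  regs: r0:8,r1:-7,r2:4,r3:Add2,r4:1,r5:8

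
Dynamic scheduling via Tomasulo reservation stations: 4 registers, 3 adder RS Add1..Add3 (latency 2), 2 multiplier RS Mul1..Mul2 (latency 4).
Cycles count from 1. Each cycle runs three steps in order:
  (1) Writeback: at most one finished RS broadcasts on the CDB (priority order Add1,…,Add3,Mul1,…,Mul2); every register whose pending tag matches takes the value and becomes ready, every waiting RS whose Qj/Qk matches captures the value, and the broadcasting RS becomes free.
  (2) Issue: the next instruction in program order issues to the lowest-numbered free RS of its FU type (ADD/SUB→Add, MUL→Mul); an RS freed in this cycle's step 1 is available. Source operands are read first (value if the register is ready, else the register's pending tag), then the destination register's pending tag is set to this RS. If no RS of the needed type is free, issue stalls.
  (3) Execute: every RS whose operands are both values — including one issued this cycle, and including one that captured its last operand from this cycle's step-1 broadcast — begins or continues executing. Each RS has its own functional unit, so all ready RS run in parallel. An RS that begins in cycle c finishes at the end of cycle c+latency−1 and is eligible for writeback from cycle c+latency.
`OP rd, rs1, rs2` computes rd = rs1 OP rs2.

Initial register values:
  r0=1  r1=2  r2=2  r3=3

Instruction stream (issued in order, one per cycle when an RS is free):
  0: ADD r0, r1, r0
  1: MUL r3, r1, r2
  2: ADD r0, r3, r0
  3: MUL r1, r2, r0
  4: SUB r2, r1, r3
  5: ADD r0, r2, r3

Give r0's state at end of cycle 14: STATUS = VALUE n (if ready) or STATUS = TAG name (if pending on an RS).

STATUS = TAG Add3

cycle 1: issue ADD r0<-Add1 // r0:Add1,r1:2,r2:2,r3:3
cycle 2: issue MUL r3<-Mul1 // r0:Add1,r1:2,r2:2,r3:Mul1
cycle 3: CDB Add1=3; issue ADD r0<-Add1 // r0:Add1,r1:2,r2:2,r3:Mul1
cycle 4: issue MUL r1<-Mul2 // r0:Add1,r1:Mul2,r2:2,r3:Mul1
cycle 5: issue SUB r2<-Add2 // r0:Add1,r1:Mul2,r2:Add2,r3:Mul1
cycle 6: CDB Mul1=4; issue ADD r0<-Add3 // r0:Add3,r1:Mul2,r2:Add2,r3:4
cycle 7: - // r0:Add3,r1:Mul2,r2:Add2,r3:4
cycle 8: CDB Add1=7 // r0:Add3,r1:Mul2,r2:Add2,r3:4
cycle 9: - // r0:Add3,r1:Mul2,r2:Add2,r3:4
cycle 10: - // r0:Add3,r1:Mul2,r2:Add2,r3:4
cycle 11: - // r0:Add3,r1:Mul2,r2:Add2,r3:4
cycle 12: CDB Mul2=14 // r0:Add3,r1:14,r2:Add2,r3:4
cycle 13: - // r0:Add3,r1:14,r2:Add2,r3:4
cycle 14: CDB Add2=10 // r0:Add3,r1:14,r2:10,r3:4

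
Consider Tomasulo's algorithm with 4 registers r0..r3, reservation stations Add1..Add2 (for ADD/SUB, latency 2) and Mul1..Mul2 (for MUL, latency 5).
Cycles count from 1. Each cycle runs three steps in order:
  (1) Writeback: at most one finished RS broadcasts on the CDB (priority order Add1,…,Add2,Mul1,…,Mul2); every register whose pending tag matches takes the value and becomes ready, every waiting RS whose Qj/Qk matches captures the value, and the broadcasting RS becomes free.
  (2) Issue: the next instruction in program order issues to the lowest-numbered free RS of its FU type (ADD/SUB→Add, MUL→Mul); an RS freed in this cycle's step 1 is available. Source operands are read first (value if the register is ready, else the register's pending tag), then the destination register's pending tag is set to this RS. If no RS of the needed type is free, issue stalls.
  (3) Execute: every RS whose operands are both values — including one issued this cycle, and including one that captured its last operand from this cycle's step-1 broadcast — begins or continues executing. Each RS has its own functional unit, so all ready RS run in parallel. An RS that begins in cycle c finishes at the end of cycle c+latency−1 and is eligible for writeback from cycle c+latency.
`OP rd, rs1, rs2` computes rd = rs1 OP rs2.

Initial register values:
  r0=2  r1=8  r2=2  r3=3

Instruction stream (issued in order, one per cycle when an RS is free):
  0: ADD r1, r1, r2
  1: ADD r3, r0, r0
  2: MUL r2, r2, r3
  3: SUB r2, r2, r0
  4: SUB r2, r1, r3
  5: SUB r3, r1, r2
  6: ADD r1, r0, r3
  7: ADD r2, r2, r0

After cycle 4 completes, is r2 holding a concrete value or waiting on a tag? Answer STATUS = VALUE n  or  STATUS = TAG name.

STATUS = TAG Add1

cycle 1: issue ADD r1<-Add1 // r0:2,r1:Add1,r2:2,r3:3
cycle 2: issue ADD r3<-Add2 // r0:2,r1:Add1,r2:2,r3:Add2
cycle 3: CDB Add1=10; issue MUL r2<-Mul1 // r0:2,r1:10,r2:Mul1,r3:Add2
cycle 4: CDB Add2=4; issue SUB r2<-Add1 // r0:2,r1:10,r2:Add1,r3:4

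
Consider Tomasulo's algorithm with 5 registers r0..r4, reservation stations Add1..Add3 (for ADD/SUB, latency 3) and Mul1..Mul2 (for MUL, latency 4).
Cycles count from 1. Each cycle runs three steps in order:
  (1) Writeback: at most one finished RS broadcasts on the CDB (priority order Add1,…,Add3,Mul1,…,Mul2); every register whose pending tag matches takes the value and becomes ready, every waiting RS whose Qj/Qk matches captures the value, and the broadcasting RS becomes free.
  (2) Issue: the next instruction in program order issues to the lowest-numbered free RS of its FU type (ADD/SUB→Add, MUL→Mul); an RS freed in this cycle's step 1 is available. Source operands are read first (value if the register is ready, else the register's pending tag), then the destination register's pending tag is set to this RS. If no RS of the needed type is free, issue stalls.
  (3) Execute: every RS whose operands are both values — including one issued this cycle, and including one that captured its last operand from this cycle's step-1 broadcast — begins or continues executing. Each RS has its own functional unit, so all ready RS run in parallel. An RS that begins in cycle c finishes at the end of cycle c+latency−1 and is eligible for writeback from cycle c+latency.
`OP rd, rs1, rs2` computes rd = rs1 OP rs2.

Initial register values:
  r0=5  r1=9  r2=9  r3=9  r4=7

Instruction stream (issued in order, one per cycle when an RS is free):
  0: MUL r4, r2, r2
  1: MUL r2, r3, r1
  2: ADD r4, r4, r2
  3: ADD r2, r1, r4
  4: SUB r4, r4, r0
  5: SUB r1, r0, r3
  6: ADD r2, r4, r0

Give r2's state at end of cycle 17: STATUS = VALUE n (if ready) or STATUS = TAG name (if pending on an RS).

STATUS = VALUE 162

c1: issue MUL r4<-Mul1 | r0:5,r1:9,r2:9,r3:9,r4:Mul1
c2: issue MUL r2<-Mul2 | r0:5,r1:9,r2:Mul2,r3:9,r4:Mul1
c3: issue ADD r4<-Add1 | r0:5,r1:9,r2:Mul2,r3:9,r4:Add1
c4: issue ADD r2<-Add2 | r0:5,r1:9,r2:Add2,r3:9,r4:Add1
c5: CDB Mul1=81; issue SUB r4<-Add3 | r0:5,r1:9,r2:Add2,r3:9,r4:Add3
c6: CDB Mul2=81; stall | r0:5,r1:9,r2:Add2,r3:9,r4:Add3
c7: stall | r0:5,r1:9,r2:Add2,r3:9,r4:Add3
c8: stall | r0:5,r1:9,r2:Add2,r3:9,r4:Add3
c9: CDB Add1=162; issue SUB r1<-Add1 | r0:5,r1:Add1,r2:Add2,r3:9,r4:Add3
c10: stall | r0:5,r1:Add1,r2:Add2,r3:9,r4:Add3
c11: stall | r0:5,r1:Add1,r2:Add2,r3:9,r4:Add3
c12: CDB Add1=-4; issue ADD r2<-Add1 | r0:5,r1:-4,r2:Add1,r3:9,r4:Add3
c13: CDB Add2=171 | r0:5,r1:-4,r2:Add1,r3:9,r4:Add3
c14: CDB Add3=157 | r0:5,r1:-4,r2:Add1,r3:9,r4:157
c15: - | r0:5,r1:-4,r2:Add1,r3:9,r4:157
c16: - | r0:5,r1:-4,r2:Add1,r3:9,r4:157
c17: CDB Add1=162 | r0:5,r1:-4,r2:162,r3:9,r4:157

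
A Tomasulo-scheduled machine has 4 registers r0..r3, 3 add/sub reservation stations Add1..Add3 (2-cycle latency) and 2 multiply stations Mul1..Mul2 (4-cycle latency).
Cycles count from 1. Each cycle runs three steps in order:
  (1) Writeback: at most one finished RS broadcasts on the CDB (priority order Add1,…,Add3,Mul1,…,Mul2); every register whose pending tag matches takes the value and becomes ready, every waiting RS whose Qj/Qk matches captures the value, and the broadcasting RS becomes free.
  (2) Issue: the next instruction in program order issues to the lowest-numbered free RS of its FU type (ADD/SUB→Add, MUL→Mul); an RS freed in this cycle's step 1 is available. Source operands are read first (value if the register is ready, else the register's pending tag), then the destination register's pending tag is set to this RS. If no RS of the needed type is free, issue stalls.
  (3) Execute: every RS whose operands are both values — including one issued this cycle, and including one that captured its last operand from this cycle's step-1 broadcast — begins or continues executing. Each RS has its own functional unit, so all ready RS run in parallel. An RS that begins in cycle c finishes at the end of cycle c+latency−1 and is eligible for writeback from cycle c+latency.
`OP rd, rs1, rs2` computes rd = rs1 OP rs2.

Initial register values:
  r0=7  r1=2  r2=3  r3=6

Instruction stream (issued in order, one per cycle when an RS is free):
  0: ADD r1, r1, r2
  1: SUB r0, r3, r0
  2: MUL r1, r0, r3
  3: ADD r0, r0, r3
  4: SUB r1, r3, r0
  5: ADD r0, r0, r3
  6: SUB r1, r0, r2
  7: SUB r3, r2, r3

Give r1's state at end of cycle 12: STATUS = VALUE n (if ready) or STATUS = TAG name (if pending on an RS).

  c1: issue ADD r1<-Add1  regs: r0:7,r1:Add1,r2:3,r3:6
  c2: issue SUB r0<-Add2  regs: r0:Add2,r1:Add1,r2:3,r3:6
  c3: CDB Add1=5; issue MUL r1<-Mul1  regs: r0:Add2,r1:Mul1,r2:3,r3:6
  c4: CDB Add2=-1; issue ADD r0<-Add1  regs: r0:Add1,r1:Mul1,r2:3,r3:6
  c5: issue SUB r1<-Add2  regs: r0:Add1,r1:Add2,r2:3,r3:6
  c6: CDB Add1=5; issue ADD r0<-Add1  regs: r0:Add1,r1:Add2,r2:3,r3:6
  c7: issue SUB r1<-Add3  regs: r0:Add1,r1:Add3,r2:3,r3:6
  c8: CDB Add1=11; issue SUB r3<-Add1  regs: r0:11,r1:Add3,r2:3,r3:Add1
  c9: CDB Add2=1  regs: r0:11,r1:Add3,r2:3,r3:Add1
  c10: CDB Add1=-3  regs: r0:11,r1:Add3,r2:3,r3:-3
  c11: CDB Add3=8  regs: r0:11,r1:8,r2:3,r3:-3
  c12: CDB Mul1=-6  regs: r0:11,r1:8,r2:3,r3:-3

STATUS = VALUE 8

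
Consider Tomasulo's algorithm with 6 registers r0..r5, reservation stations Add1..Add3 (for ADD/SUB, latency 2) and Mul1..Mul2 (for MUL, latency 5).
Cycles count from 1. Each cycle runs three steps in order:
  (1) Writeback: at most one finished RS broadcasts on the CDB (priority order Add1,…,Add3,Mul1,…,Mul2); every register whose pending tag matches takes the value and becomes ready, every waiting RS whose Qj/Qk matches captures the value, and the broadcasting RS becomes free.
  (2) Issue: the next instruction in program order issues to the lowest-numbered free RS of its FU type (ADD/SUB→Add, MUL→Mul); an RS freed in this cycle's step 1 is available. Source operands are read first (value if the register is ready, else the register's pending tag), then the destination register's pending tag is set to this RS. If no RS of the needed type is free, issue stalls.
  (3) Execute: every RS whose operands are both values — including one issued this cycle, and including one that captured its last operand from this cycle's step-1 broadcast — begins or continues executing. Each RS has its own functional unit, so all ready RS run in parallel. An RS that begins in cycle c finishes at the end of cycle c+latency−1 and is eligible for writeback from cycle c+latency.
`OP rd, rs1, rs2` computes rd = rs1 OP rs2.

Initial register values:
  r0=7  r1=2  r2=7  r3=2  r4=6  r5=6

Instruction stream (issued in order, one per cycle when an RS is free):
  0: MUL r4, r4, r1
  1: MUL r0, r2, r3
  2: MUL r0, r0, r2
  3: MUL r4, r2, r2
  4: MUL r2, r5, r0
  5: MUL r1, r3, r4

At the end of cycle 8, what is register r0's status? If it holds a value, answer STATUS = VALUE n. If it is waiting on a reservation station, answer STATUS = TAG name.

STATUS = TAG Mul1

c1: issue MUL r4<-Mul1 | r0:7,r1:2,r2:7,r3:2,r4:Mul1,r5:6
c2: issue MUL r0<-Mul2 | r0:Mul2,r1:2,r2:7,r3:2,r4:Mul1,r5:6
c3: stall | r0:Mul2,r1:2,r2:7,r3:2,r4:Mul1,r5:6
c4: stall | r0:Mul2,r1:2,r2:7,r3:2,r4:Mul1,r5:6
c5: stall | r0:Mul2,r1:2,r2:7,r3:2,r4:Mul1,r5:6
c6: CDB Mul1=12; issue MUL r0<-Mul1 | r0:Mul1,r1:2,r2:7,r3:2,r4:12,r5:6
c7: CDB Mul2=14; issue MUL r4<-Mul2 | r0:Mul1,r1:2,r2:7,r3:2,r4:Mul2,r5:6
c8: stall | r0:Mul1,r1:2,r2:7,r3:2,r4:Mul2,r5:6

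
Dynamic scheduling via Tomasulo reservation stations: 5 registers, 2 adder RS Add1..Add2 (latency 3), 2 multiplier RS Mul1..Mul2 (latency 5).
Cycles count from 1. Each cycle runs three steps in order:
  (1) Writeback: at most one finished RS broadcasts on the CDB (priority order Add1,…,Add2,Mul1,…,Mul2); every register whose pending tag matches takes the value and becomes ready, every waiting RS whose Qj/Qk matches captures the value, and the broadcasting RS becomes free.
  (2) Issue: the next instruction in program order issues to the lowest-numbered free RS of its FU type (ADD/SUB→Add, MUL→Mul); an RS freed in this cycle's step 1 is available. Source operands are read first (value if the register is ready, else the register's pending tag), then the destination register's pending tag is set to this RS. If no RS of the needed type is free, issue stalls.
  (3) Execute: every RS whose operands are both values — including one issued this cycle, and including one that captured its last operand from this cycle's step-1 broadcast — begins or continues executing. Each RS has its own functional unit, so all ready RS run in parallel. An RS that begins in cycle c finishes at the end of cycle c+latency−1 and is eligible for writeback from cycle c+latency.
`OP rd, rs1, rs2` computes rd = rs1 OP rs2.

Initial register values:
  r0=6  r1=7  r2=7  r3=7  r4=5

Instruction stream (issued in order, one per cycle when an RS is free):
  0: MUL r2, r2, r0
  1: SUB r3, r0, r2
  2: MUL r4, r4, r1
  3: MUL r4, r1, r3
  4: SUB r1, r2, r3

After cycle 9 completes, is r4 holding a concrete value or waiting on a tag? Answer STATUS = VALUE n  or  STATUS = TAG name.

cycle 1: issue MUL r2<-Mul1 // r0:6,r1:7,r2:Mul1,r3:7,r4:5
cycle 2: issue SUB r3<-Add1 // r0:6,r1:7,r2:Mul1,r3:Add1,r4:5
cycle 3: issue MUL r4<-Mul2 // r0:6,r1:7,r2:Mul1,r3:Add1,r4:Mul2
cycle 4: stall // r0:6,r1:7,r2:Mul1,r3:Add1,r4:Mul2
cycle 5: stall // r0:6,r1:7,r2:Mul1,r3:Add1,r4:Mul2
cycle 6: CDB Mul1=42; issue MUL r4<-Mul1 // r0:6,r1:7,r2:42,r3:Add1,r4:Mul1
cycle 7: issue SUB r1<-Add2 // r0:6,r1:Add2,r2:42,r3:Add1,r4:Mul1
cycle 8: CDB Mul2=35 // r0:6,r1:Add2,r2:42,r3:Add1,r4:Mul1
cycle 9: CDB Add1=-36 // r0:6,r1:Add2,r2:42,r3:-36,r4:Mul1

STATUS = TAG Mul1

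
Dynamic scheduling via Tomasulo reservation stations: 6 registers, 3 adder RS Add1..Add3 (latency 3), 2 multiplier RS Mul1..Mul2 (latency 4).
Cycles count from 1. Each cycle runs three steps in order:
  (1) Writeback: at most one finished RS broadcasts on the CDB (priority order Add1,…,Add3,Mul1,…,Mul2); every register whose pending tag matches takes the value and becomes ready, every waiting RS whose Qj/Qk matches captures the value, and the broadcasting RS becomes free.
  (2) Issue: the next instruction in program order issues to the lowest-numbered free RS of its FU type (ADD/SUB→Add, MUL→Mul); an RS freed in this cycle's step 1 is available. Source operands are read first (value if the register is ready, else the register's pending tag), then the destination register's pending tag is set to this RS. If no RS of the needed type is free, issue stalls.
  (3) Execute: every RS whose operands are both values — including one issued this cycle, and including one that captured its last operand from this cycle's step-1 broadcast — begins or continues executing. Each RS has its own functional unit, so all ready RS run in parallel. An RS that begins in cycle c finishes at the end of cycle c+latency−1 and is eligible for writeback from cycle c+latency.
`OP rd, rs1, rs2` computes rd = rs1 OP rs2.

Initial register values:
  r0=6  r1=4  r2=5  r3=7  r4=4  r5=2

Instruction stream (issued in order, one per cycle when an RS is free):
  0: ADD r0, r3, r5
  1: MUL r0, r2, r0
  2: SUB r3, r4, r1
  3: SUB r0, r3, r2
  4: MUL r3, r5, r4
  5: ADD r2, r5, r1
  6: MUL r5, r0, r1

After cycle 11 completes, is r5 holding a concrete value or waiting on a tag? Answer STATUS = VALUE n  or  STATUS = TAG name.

STATUS = TAG Mul1

  c1: issue ADD r0<-Add1  regs: r0:Add1,r1:4,r2:5,r3:7,r4:4,r5:2
  c2: issue MUL r0<-Mul1  regs: r0:Mul1,r1:4,r2:5,r3:7,r4:4,r5:2
  c3: issue SUB r3<-Add2  regs: r0:Mul1,r1:4,r2:5,r3:Add2,r4:4,r5:2
  c4: CDB Add1=9; issue SUB r0<-Add1  regs: r0:Add1,r1:4,r2:5,r3:Add2,r4:4,r5:2
  c5: issue MUL r3<-Mul2  regs: r0:Add1,r1:4,r2:5,r3:Mul2,r4:4,r5:2
  c6: CDB Add2=0; issue ADD r2<-Add2  regs: r0:Add1,r1:4,r2:Add2,r3:Mul2,r4:4,r5:2
  c7: stall  regs: r0:Add1,r1:4,r2:Add2,r3:Mul2,r4:4,r5:2
  c8: CDB Mul1=45; issue MUL r5<-Mul1  regs: r0:Add1,r1:4,r2:Add2,r3:Mul2,r4:4,r5:Mul1
  c9: CDB Add1=-5  regs: r0:-5,r1:4,r2:Add2,r3:Mul2,r4:4,r5:Mul1
  c10: CDB Add2=6  regs: r0:-5,r1:4,r2:6,r3:Mul2,r4:4,r5:Mul1
  c11: CDB Mul2=8  regs: r0:-5,r1:4,r2:6,r3:8,r4:4,r5:Mul1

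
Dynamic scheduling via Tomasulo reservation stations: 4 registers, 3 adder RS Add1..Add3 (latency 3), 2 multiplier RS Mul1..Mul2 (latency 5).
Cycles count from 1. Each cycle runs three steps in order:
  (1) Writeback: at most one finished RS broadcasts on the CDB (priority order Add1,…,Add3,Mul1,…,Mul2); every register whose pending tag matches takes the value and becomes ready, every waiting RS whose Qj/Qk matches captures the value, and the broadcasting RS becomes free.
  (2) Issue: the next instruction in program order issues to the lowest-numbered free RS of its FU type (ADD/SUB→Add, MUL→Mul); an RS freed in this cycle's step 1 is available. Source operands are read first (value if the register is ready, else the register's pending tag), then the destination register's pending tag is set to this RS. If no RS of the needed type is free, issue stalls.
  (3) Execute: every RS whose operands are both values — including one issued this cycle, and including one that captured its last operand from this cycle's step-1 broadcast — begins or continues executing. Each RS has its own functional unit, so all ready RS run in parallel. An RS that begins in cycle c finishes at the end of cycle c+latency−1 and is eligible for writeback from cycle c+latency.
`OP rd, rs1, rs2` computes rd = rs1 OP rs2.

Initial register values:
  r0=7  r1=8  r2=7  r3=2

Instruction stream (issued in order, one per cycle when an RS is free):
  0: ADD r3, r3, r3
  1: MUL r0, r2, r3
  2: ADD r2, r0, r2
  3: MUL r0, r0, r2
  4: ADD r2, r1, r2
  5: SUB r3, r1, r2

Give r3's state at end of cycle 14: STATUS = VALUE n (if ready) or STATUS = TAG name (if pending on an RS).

  c1: issue ADD r3<-Add1  regs: r0:7,r1:8,r2:7,r3:Add1
  c2: issue MUL r0<-Mul1  regs: r0:Mul1,r1:8,r2:7,r3:Add1
  c3: issue ADD r2<-Add2  regs: r0:Mul1,r1:8,r2:Add2,r3:Add1
  c4: CDB Add1=4; issue MUL r0<-Mul2  regs: r0:Mul2,r1:8,r2:Add2,r3:4
  c5: issue ADD r2<-Add1  regs: r0:Mul2,r1:8,r2:Add1,r3:4
  c6: issue SUB r3<-Add3  regs: r0:Mul2,r1:8,r2:Add1,r3:Add3
  c7: -  regs: r0:Mul2,r1:8,r2:Add1,r3:Add3
  c8: -  regs: r0:Mul2,r1:8,r2:Add1,r3:Add3
  c9: CDB Mul1=28  regs: r0:Mul2,r1:8,r2:Add1,r3:Add3
  c10: -  regs: r0:Mul2,r1:8,r2:Add1,r3:Add3
  c11: -  regs: r0:Mul2,r1:8,r2:Add1,r3:Add3
  c12: CDB Add2=35  regs: r0:Mul2,r1:8,r2:Add1,r3:Add3
  c13: -  regs: r0:Mul2,r1:8,r2:Add1,r3:Add3
  c14: -  regs: r0:Mul2,r1:8,r2:Add1,r3:Add3

STATUS = TAG Add3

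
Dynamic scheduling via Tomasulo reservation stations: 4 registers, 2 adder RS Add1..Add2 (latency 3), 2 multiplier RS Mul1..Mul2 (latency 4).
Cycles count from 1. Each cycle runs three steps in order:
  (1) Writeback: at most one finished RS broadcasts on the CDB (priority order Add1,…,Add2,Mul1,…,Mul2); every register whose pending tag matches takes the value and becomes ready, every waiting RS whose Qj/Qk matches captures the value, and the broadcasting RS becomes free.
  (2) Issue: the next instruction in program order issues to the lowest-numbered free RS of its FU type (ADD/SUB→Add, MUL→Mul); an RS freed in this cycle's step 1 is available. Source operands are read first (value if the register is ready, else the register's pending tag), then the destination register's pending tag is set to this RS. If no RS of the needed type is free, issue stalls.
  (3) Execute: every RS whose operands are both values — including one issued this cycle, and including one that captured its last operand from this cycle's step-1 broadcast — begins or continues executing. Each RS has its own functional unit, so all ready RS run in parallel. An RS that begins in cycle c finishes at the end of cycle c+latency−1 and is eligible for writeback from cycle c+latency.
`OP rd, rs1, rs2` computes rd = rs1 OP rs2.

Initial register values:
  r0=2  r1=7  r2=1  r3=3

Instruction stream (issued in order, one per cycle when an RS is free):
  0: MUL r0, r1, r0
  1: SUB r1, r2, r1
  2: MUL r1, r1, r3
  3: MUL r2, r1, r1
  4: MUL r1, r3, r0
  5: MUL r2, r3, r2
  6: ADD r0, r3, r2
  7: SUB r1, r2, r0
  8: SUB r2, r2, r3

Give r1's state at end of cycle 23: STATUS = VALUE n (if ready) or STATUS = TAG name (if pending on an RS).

c1: issue MUL r0<-Mul1 | r0:Mul1,r1:7,r2:1,r3:3
c2: issue SUB r1<-Add1 | r0:Mul1,r1:Add1,r2:1,r3:3
c3: issue MUL r1<-Mul2 | r0:Mul1,r1:Mul2,r2:1,r3:3
c4: stall | r0:Mul1,r1:Mul2,r2:1,r3:3
c5: CDB Add1=-6; stall | r0:Mul1,r1:Mul2,r2:1,r3:3
c6: CDB Mul1=14; issue MUL r2<-Mul1 | r0:14,r1:Mul2,r2:Mul1,r3:3
c7: stall | r0:14,r1:Mul2,r2:Mul1,r3:3
c8: stall | r0:14,r1:Mul2,r2:Mul1,r3:3
c9: CDB Mul2=-18; issue MUL r1<-Mul2 | r0:14,r1:Mul2,r2:Mul1,r3:3
c10: stall | r0:14,r1:Mul2,r2:Mul1,r3:3
c11: stall | r0:14,r1:Mul2,r2:Mul1,r3:3
c12: stall | r0:14,r1:Mul2,r2:Mul1,r3:3
c13: CDB Mul1=324; issue MUL r2<-Mul1 | r0:14,r1:Mul2,r2:Mul1,r3:3
c14: CDB Mul2=42; issue ADD r0<-Add1 | r0:Add1,r1:42,r2:Mul1,r3:3
c15: issue SUB r1<-Add2 | r0:Add1,r1:Add2,r2:Mul1,r3:3
c16: stall | r0:Add1,r1:Add2,r2:Mul1,r3:3
c17: CDB Mul1=972; stall | r0:Add1,r1:Add2,r2:972,r3:3
c18: stall | r0:Add1,r1:Add2,r2:972,r3:3
c19: stall | r0:Add1,r1:Add2,r2:972,r3:3
c20: CDB Add1=975; issue SUB r2<-Add1 | r0:975,r1:Add2,r2:Add1,r3:3
c21: - | r0:975,r1:Add2,r2:Add1,r3:3
c22: - | r0:975,r1:Add2,r2:Add1,r3:3
c23: CDB Add1=969 | r0:975,r1:Add2,r2:969,r3:3

STATUS = TAG Add2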